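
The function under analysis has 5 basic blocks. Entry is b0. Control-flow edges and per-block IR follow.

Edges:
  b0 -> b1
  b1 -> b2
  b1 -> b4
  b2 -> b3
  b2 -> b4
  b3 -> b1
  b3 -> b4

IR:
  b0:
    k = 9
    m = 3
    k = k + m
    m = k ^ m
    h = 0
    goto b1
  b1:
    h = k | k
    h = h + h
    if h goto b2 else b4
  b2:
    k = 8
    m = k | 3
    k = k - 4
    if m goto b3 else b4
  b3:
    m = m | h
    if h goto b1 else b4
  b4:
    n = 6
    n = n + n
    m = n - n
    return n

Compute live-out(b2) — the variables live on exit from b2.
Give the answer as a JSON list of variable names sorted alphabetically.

Per-block:
  b0: def={h,k,m} ue=∅
  b1: def={h} ue={k}
  b2: def={k,m} ue=∅
  b3: def={m} ue={h,m}
  b4: def={m,n} ue=∅

Backward fixpoint:
  b0: in=∅ out={k}
  b1: in={k} out={h}
  b2: in={h} out={h,k,m}
  b3: in={h,k,m} out={k}
  b4: in=∅ out=∅

live-out(b2) = ["h", "k", "m"]

Answer: ["h", "k", "m"]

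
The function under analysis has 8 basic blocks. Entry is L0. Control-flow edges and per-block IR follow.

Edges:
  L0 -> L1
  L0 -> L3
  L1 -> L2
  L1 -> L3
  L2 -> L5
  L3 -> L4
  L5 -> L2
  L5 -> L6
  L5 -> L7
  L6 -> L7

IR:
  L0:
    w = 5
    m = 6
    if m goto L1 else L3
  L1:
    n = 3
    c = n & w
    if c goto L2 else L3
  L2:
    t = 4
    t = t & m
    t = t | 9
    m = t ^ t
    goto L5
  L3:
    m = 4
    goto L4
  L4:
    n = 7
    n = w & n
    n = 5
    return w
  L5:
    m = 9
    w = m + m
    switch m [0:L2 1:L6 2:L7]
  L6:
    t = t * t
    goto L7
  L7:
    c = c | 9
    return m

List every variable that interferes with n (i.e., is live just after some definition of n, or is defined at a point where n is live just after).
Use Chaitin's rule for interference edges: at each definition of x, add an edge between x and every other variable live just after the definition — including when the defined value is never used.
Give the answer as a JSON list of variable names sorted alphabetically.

Answer: ["m", "w"]

Analysis:
Block summaries:
  L0: {m,w} / ∅
  L1: {c,n} / {w}
  L2: {m,t} / {m}
  L3: {m} / ∅
  L4: {n} / {w}
  L5: {m,w} / ∅
  L6: {t} / {t}
  L7: {c} / {c,m}

Live sets:
  live L0: ∅→{m,w}
  live L1: {m,w}→{c,m,w}
  live L2: {c,m}→{c,t}
  live L3: {w}→{w}
  live L4: {w}→∅
  live L5: {c,t}→{c,m,t}
  live L6: {c,m,t}→{c,m}
  live L7: {c,m}→∅

Conflict graph:
  c↔{m,t,w}
  m↔{c,n,t,w}
  n↔{m,w}
  t↔{c,m,w}
  w↔{c,m,n,t}

N(n) = ["m", "w"]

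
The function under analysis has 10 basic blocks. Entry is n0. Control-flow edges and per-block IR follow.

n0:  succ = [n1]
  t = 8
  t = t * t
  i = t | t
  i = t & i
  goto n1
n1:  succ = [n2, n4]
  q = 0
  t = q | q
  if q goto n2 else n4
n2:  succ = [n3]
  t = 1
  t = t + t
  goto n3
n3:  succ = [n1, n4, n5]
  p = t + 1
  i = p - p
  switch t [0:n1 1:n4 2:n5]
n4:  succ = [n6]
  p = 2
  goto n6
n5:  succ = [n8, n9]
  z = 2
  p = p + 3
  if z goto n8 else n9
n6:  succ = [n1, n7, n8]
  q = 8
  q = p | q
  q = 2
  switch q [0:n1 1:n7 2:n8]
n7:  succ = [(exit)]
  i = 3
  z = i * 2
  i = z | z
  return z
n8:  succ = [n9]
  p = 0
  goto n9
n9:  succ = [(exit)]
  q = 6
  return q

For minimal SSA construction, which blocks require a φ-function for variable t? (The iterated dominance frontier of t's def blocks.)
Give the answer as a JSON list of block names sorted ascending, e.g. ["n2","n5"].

Answer: ["n1", "n4", "n8", "n9"]

Analysis:
idom tree: n1←n0 n2←n1 n3←n2 n4←n1 n5←n3 n6←n4 n7←n6 n8←n1 n9←n1
Dom at joins:
  n1: preds {n0,n3,n6}: {n0} ∩ {n0,n1,n2,n3} ∩ {n0,n1,n4,n6} = {n0}; idom=n0
  n4: preds {n1,n3}: {n0,n1} ∩ {n0,n1,n2,n3} = {n0,n1}; idom=n1
  n8: preds {n5,n6}: {n0,n1,n2,n3,n5} ∩ {n0,n1,n4,n6} = {n0,n1}; idom=n1
  n9: preds {n5,n8}: {n0,n1,n2,n3,n5} ∩ {n0,n1,n8} = {n0,n1}; idom=n1

DF walk-up:
  n1←n0: walk · to n0
  n1←n3: walk n3→n2→n1 to n0
  n1←n6: walk n6→n4→n1 to n0
  n4←n1: walk · to n1
  n4←n3: walk n3→n2 to n1
  n8←n5: walk n5→n3→n2 to n1
  n8←n6: walk n6→n4 to n1
  n9←n5: walk n5→n3→n2 to n1
  n9←n8: walk n8 to n1
  DF(n0)=∅
  DF(n1)={n1}
  DF(n2)={n1,n4,n8,n9}
  DF(n3)={n1,n4,n8,n9}
  DF(n4)={n1,n8}
  DF(n5)={n8,n9}
  DF(n6)={n1,n8}
  DF(n7)=∅
  DF(n8)={n9}
  DF(n9)=∅

φ for t: defs {n0,n1,n2}
  DF⁺ = {n1,n4,n8,n9}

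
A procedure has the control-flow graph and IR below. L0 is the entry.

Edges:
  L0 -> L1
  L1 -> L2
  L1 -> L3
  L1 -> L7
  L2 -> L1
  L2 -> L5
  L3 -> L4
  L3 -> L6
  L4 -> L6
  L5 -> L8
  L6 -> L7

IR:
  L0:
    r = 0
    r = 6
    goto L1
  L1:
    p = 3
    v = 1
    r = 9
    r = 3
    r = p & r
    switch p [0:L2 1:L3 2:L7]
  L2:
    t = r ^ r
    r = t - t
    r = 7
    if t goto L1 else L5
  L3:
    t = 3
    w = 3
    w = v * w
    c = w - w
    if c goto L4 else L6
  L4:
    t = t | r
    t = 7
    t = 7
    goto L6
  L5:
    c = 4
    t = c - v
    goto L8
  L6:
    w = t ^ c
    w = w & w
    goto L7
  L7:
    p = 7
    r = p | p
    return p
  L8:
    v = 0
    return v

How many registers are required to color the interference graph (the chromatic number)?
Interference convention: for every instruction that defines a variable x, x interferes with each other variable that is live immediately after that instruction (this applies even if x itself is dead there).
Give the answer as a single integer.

Answer: 4

Derivation:
def/use:
  L0: {r} / ∅
  L1: {p,r,v} / ∅
  L2: {r,t} / {r}
  L3: {c,t,w} / {v}
  L4: {t} / {r,t}
  L5: {c,t} / {v}
  L6: {w} / {c,t}
  L7: {p,r} / ∅
  L8: {v} / ∅

Liveness:
  L0: in=∅ out=∅
  L1: in=∅ out={r,v}
  L2: in={r,v} out={v}
  L3: in={r,v} out={c,r,t}
  L4: in={c,r,t} out={c,t}
  L5: in={v} out=∅
  L6: in={c,t} out=∅
  L7: in=∅ out=∅
  L8: in=∅ out=∅

Conflict graph:
  c — {r,t,v}
  p — {r,v}
  r — {c,p,t,v,w}
  t — {c,r,v,w}
  v — {c,p,r,t,w}
  w — {r,t,v}

Registers:
  lower bound: {c,r,t,v} mutually conflict ⇒ χ ≥ 4
  assign c→c3 p→c2 r→c0 t→c2 v→c1 w→c3 — no edge inside a register ⇒ χ ≤ 4
  χ = 4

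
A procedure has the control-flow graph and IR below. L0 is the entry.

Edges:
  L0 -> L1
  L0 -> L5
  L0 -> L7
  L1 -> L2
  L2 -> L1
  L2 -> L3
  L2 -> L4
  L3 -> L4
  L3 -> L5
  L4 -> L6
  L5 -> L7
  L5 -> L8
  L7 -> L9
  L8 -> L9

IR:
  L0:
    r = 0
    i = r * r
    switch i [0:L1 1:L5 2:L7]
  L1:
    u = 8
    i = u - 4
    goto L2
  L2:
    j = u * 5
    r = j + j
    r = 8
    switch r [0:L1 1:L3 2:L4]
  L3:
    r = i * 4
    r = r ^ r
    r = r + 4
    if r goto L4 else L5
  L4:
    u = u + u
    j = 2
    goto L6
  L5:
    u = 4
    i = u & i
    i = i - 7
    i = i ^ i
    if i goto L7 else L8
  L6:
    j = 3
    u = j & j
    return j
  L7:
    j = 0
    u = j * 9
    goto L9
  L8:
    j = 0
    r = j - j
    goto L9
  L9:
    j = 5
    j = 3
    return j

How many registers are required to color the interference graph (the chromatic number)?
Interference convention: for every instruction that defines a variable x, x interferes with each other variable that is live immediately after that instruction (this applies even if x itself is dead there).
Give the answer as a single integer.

Answer: 3

Working:
Block summaries:
  L0: {i,r} / ∅
  L1: {i,u} / ∅
  L2: {j,r} / {u}
  L3: {r} / {i}
  L4: {j,u} / {u}
  L5: {i,u} / {i}
  L6: {j,u} / ∅
  L7: {j,u} / ∅
  L8: {j,r} / ∅
  L9: {j} / ∅

Liveness:
  L0: in=∅ out={i}
  L1: in=∅ out={i,u}
  L2: in={i,u} out={i,u}
  L3: in={i,u} out={i,u}
  L4: in={u} out=∅
  L5: in={i} out=∅
  L6: in=∅ out=∅
  L7: in=∅ out=∅
  L8: in=∅ out=∅
  L9: in=∅ out=∅

Conflict graph:
  i↔{j,r,u}
  j↔{i,u}
  r↔{i,u}
  u↔{i,j,r}

Colouring:
  lower bound: {i,j,u} mutually conflict ⇒ χ ≥ 3
  3-colouring: R0={i}  R1={u}  R2={j,r}
  χ = 3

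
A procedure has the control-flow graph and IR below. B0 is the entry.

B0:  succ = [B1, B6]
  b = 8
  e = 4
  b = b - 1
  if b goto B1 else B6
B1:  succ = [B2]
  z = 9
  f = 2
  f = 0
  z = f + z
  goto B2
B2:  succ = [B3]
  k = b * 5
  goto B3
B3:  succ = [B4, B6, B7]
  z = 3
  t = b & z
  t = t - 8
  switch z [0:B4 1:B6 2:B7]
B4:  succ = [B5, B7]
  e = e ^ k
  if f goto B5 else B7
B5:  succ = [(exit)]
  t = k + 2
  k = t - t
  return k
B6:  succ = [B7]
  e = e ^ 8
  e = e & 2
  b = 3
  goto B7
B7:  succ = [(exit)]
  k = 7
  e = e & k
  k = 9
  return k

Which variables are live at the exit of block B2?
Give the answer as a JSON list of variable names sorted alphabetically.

Block summaries:
  B0: {b,e} / ∅
  B1: {f,z} / ∅
  B2: {k} / {b}
  B3: {t,z} / {b}
  B4: {e} / {e,f,k}
  B5: {k,t} / {k}
  B6: {b,e} / {e}
  B7: {e,k} / {e}

Backward fixpoint:
  live B0: ∅→{b,e}
  live B1: {b,e}→{b,e,f}
  live B2: {b,e,f}→{b,e,f,k}
  live B3: {b,e,f,k}→{e,f,k}
  live B4: {e,f,k}→{e,k}
  live B5: {k}→∅
  live B6: {e}→{e}
  live B7: {e}→∅

live-out(B2) = ["b", "e", "f", "k"]

Answer: ["b", "e", "f", "k"]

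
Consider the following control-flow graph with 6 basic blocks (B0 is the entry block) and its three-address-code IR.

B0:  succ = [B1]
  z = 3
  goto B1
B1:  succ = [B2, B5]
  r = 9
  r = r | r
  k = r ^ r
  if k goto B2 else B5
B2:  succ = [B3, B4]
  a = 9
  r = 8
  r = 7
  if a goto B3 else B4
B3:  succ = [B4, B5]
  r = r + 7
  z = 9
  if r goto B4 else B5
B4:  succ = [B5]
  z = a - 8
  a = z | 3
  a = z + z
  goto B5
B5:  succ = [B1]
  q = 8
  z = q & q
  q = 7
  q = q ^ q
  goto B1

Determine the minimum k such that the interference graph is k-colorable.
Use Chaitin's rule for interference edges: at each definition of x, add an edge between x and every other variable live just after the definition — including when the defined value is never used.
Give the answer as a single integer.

Per-block:
  B0: {z} / ∅
  B1: {k,r} / ∅
  B2: {a,r} / ∅
  B3: {r,z} / {r}
  B4: {a,z} / {a}
  B5: {q,z} / ∅

Live sets:
  B0 li=∅ lo=∅
  B1 li=∅ lo=∅
  B2 li=∅ lo={a,r}
  B3 li={a,r} lo={a}
  B4 li={a} lo=∅
  B5 li=∅ lo=∅

Interference:
  a — {r,z}
  k — ∅
  q — ∅
  r — {a,z}
  z — {a,r}

Colouring:
  lower bound: {a,r,z} mutually conflict ⇒ χ ≥ 3
  assign a→c0 k→c0 q→c0 r→c1 z→c2 — no edge inside a register ⇒ χ ≤ 3
  χ = 3

Answer: 3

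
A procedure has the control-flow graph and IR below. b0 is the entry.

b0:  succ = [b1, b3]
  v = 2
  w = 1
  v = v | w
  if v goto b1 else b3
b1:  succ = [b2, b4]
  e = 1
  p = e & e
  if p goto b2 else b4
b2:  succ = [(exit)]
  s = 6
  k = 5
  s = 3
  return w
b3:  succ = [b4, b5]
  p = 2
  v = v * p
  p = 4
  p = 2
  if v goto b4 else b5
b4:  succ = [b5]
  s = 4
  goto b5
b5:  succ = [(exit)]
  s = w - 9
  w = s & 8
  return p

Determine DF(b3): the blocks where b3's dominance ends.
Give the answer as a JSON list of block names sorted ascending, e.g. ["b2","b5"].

idom tree: b1←b0 b2←b1 b3←b0 b4←b0 b5←b0
Join-block Dom:
  b4: preds {b1,b3}: {b0,b1} ∩ {b0,b3} = {b0}; idom=b0
  b5: preds {b3,b4}: {b0,b3} ∩ {b0,b4} = {b0}; idom=b0

DF walk-up:
  b4←b1: walk b1 to b0
  b4←b3: walk b3 to b0
  b5←b3: walk b3 to b0
  b5←b4: walk b4 to b0
  DF(b0)=∅
  DF(b1)={b4}
  DF(b2)=∅
  DF(b3)={b4,b5}
  DF(b4)={b5}
  DF(b5)=∅

DF(b3) = ["b4", "b5"]

Answer: ["b4", "b5"]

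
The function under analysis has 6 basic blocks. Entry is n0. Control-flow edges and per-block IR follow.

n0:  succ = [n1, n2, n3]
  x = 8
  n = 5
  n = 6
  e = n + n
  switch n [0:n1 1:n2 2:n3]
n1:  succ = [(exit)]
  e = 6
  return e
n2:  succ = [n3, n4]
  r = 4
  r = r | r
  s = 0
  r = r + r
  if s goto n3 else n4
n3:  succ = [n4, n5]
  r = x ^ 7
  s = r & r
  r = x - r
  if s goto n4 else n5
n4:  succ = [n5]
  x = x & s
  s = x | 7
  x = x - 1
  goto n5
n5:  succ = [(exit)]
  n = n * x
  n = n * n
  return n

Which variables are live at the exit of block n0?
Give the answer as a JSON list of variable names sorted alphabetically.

Answer: ["n", "x"]

Analysis:
def/use:
  n0: {e,n,x} / ∅
  n1: {e} / ∅
  n2: {r,s} / ∅
  n3: {r,s} / {x}
  n4: {s,x} / {s,x}
  n5: {n} / {n,x}

Backward fixpoint:
  live n0: ∅→{n,x}
  live n1: ∅→∅
  live n2: {n,x}→{n,s,x}
  live n3: {n,x}→{n,s,x}
  live n4: {n,s,x}→{n,x}
  live n5: {n,x}→∅

live-out(n0) = ["n", "x"]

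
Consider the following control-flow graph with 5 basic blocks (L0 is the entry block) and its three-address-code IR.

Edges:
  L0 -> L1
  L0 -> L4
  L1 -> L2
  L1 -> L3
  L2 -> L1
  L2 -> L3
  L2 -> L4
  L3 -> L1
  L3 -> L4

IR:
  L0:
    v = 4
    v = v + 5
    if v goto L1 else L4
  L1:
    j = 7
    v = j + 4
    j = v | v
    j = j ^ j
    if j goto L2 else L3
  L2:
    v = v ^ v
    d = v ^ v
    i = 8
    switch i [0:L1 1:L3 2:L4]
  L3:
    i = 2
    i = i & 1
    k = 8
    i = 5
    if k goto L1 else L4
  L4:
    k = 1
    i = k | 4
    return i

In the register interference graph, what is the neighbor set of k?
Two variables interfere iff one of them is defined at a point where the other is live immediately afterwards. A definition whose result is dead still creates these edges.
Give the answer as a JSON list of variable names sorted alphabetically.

Per-block:
  L0: {v} / ∅
  L1: {j,v} / ∅
  L2: {d,i,v} / {v}
  L3: {i,k} / ∅
  L4: {i,k} / ∅

Live sets:
  L0 li=∅ lo=∅
  L1 li=∅ lo={v}
  L2 li={v} lo=∅
  L3 li=∅ lo=∅
  L4 li=∅ lo=∅

Interference:
  d↔∅
  i↔{k}
  j↔{v}
  k↔{i}
  v↔{j}

N(k) = ["i"]

Answer: ["i"]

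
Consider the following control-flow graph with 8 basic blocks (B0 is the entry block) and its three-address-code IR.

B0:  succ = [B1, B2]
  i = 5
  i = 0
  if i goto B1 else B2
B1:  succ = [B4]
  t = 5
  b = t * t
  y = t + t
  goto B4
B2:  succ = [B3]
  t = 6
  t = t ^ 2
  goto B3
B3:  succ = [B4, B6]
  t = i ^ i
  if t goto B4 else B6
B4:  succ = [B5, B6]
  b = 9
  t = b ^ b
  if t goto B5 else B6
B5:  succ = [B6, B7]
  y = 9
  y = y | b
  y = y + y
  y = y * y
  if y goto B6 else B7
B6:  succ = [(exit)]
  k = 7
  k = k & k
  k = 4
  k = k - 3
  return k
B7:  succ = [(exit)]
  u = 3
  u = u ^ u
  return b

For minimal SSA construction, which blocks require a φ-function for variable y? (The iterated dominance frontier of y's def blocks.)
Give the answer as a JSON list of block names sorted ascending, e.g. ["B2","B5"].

Answer: ["B4", "B6"]

Derivation:
idom tree: B1←B0 B2←B0 B3←B2 B4←B0 B5←B4 B6←B0 B7←B5
Join-block Dom:
  B4: preds {B1,B3}: {B0,B1} ∩ {B0,B2,B3} = {B0}; idom=B0
  B6: preds {B3,B4,B5}: {B0,B2,B3} ∩ {B0,B4} ∩ {B0,B4,B5} = {B0}; idom=B0

DF walk-up:
  B4←B1: walk B1 to B0
  B4←B3: walk B3→B2 to B0
  B6←B3: walk B3→B2 to B0
  B6←B4: walk B4 to B0
  B6←B5: walk B5→B4 to B0
  B0: DF=∅
  B1: DF={B4}
  B2: DF={B4,B6}
  B3: DF={B4,B6}
  B4: DF={B6}
  B5: DF={B6}
  B6: DF=∅
  B7: DF=∅

φ for y: defs {B1,B5}
  DF⁺ = {B4,B6}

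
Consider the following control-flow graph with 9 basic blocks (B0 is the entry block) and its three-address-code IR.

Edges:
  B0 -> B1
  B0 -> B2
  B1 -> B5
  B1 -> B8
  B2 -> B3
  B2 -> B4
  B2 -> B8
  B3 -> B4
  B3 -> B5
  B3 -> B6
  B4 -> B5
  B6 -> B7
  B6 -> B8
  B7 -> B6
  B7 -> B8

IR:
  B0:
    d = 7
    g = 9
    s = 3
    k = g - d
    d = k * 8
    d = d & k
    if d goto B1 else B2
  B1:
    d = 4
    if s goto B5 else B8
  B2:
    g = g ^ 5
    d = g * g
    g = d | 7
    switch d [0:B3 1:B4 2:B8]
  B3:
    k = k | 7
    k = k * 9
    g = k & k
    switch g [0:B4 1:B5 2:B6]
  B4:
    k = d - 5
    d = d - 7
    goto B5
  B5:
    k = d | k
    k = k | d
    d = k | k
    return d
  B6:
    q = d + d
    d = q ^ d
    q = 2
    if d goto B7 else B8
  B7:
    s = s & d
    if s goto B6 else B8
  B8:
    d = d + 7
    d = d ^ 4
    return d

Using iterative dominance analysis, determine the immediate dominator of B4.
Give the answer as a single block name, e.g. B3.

Answer: B2

Working:
idom tree: B1←B0 B2←B0 B3←B2 B4←B2 B5←B0 B6←B3 B7←B6 B8←B0
Dom∩ at merges:
  B4: preds {B2,B3}: {B0,B2} ∩ {B0,B2,B3} = {B0,B2}; idom=B2
  B5: preds {B1,B3,B4}: {B0,B1} ∩ {B0,B2,B3} ∩ {B0,B2,B4} = {B0}; idom=B0
  B6: preds {B3,B7}: {B0,B2,B3} ∩ {B0,B2,B3,B6,B7} = {B0,B2,B3}; idom=B3
  B8: preds {B1,B2,B6,B7}: {B0,B1} ∩ {B0,B2} ∩ {B0,B2,B3,B6} ∩ {B0,B2,B3,B6,B7} = {B0}; idom=B0

idom(B4) = B2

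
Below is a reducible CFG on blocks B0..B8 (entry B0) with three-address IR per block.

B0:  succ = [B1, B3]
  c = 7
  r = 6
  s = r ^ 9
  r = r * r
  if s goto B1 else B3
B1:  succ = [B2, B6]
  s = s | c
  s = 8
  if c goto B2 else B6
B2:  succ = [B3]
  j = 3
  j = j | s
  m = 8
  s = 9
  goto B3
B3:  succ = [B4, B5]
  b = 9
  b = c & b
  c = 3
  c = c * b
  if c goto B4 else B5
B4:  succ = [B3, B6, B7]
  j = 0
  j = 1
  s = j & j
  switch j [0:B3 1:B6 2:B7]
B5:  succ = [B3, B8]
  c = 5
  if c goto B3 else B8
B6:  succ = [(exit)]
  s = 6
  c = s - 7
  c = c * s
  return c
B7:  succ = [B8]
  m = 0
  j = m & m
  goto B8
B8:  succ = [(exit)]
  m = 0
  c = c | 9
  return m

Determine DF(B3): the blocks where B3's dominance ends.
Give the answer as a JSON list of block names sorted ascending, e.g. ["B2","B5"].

idom tree: B1←B0 B2←B1 B3←B0 B4←B3 B5←B3 B6←B0 B7←B4 B8←B3
Dom∩ at merges:
  B3: preds {B0,B2,B4,B5}: {B0} ∩ {B0,B1,B2} ∩ {B0,B3,B4} ∩ {B0,B3,B5} = {B0}; idom=B0
  B6: preds {B1,B4}: {B0,B1} ∩ {B0,B3,B4} = {B0}; idom=B0
  B8: preds {B5,B7}: {B0,B3,B5} ∩ {B0,B3,B4,B7} = {B0,B3}; idom=B3

DF derivation:
  join B3 pred B0: · stop@B0
  join B3 pred B2: B2→B1 stop@B0
  join B3 pred B4: B4→B3 stop@B0
  join B3 pred B5: B5→B3 stop@B0
  join B6 pred B1: B1 stop@B0
  join B6 pred B4: B4→B3 stop@B0
  join B8 pred B5: B5 stop@B3
  join B8 pred B7: B7→B4 stop@B3
  B0: DF=∅
  B1: DF={B3,B6}
  B2: DF={B3}
  B3: DF={B3,B6}
  B4: DF={B3,B6,B8}
  B5: DF={B3,B8}
  B6: DF=∅
  B7: DF={B8}
  B8: DF=∅

DF(B3) = ["B3", "B6"]

Answer: ["B3", "B6"]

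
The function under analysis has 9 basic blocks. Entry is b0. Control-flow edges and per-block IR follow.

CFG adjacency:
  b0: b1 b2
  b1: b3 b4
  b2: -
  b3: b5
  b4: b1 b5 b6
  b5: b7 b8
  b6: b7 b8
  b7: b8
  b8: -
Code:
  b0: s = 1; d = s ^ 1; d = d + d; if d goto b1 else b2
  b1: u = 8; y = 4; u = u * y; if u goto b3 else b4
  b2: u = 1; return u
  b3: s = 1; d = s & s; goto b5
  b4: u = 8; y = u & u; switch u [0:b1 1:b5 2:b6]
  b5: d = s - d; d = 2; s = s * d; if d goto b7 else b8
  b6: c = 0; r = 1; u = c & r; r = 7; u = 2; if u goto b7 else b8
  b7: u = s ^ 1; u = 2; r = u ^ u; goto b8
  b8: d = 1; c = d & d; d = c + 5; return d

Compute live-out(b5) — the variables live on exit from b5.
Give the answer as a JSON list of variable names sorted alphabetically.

Answer: ["s"]

Analysis:
Per-block:
  b0 def {d,s} use ∅
  b1 def {u,y} use ∅
  b2 def {u} use ∅
  b3 def {d,s} use ∅
  b4 def {u,y} use ∅
  b5 def {d,s} use {d,s}
  b6 def {c,r,u} use ∅
  b7 def {r,u} use {s}
  b8 def {c,d} use ∅

Backward fixpoint:
  live b0: ∅→{d,s}
  live b1: {d,s}→{d,s}
  live b2: ∅→∅
  live b3: ∅→{d,s}
  live b4: {d,s}→{d,s}
  live b5: {d,s}→{s}
  live b6: {s}→{s}
  live b7: {s}→∅
  live b8: ∅→∅

live-out(b5) = ["s"]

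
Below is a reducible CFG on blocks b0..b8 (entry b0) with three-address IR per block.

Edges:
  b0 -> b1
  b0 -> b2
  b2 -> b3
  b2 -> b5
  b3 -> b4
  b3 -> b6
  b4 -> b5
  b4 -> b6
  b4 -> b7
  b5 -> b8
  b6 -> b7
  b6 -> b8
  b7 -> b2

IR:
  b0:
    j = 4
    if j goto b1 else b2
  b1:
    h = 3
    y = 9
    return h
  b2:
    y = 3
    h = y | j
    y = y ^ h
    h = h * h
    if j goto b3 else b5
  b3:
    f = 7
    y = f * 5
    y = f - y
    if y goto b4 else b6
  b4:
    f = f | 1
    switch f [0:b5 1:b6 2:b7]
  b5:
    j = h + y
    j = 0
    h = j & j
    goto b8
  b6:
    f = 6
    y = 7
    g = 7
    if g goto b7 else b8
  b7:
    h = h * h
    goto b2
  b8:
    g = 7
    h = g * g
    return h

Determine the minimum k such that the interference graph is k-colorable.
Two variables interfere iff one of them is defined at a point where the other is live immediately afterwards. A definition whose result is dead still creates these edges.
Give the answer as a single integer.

Answer: 4

Derivation:
def/use:
  b0: {j} / ∅
  b1: {h,y} / ∅
  b2: {h,y} / {j}
  b3: {f,y} / ∅
  b4: {f} / {f}
  b5: {h,j} / {h,y}
  b6: {f,g,y} / ∅
  b7: {h} / {h}
  b8: {g,h} / ∅

Backward fixpoint:
  live b0: ∅→{j}
  live b1: ∅→∅
  live b2: {j}→{h,j,y}
  live b3: {h,j}→{f,h,j,y}
  live b4: {f,h,j,y}→{h,j,y}
  live b5: {h,y}→∅
  live b6: {h,j}→{h,j}
  live b7: {h,j}→{j}
  live b8: ∅→∅

Conflict graph:
  f: {h,j,y}
  g: {h,j}
  h: {f,g,j,y}
  j: {f,g,h,y}
  y: {f,h,j}

Registers:
  clique {f,h,j,y} ⇒ need ≥ 4
  assign f→R2 g→R2 h→R0 j→R1 y→R3 — no edge inside a register ⇒ χ ≤ 4
  χ = 4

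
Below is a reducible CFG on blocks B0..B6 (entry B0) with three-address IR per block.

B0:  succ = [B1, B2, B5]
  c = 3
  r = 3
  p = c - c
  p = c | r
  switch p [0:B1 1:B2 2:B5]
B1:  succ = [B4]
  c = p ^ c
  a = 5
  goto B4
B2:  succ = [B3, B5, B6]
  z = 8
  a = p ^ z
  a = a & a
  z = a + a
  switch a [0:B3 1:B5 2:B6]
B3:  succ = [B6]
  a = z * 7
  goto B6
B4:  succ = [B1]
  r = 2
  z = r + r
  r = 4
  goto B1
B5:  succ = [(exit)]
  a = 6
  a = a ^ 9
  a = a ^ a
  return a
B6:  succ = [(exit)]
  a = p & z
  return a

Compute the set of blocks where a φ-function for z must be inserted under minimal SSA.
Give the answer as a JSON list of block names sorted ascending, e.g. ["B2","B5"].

Answer: ["B1", "B5"]

Analysis:
idom tree: B1←B0 B2←B0 B3←B2 B4←B1 B5←B0 B6←B2
Dom at joins:
  B1: preds {B0,B4}: {B0} ∩ {B0,B1,B4} = {B0}; idom=B0
  B5: preds {B0,B2}: {B0} ∩ {B0,B2} = {B0}; idom=B0
  B6: preds {B2,B3}: {B0,B2} ∩ {B0,B2,B3} = {B0,B2}; idom=B2

DF derivation:
  B1←B0: walk · to B0
  B1←B4: walk B4→B1 to B0
  B5←B0: walk · to B0
  B5←B2: walk B2 to B0
  B6←B2: walk · to B2
  B6←B3: walk B3 to B2
  B0: DF=∅
  B1: DF={B1}
  B2: DF={B5}
  B3: DF={B6}
  B4: DF={B1}
  B5: DF=∅
  B6: DF=∅

φ for z: defs {B2,B4}
  DF⁺ = {B1,B5}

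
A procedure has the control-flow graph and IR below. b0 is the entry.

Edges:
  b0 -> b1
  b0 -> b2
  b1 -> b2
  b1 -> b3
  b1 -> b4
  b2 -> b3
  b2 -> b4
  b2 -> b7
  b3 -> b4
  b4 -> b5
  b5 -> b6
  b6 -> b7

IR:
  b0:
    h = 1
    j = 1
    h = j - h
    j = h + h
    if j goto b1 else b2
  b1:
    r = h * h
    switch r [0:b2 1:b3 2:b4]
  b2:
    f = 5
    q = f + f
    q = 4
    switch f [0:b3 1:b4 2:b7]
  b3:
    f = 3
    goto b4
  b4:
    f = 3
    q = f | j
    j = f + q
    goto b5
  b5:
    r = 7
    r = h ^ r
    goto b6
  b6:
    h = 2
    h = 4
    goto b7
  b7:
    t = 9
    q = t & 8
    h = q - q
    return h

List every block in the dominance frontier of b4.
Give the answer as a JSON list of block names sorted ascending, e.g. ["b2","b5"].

idom tree: b1←b0 b2←b0 b3←b0 b4←b0 b5←b4 b6←b5 b7←b0
Dom at joins:
  b2: preds {b0,b1}: {b0} ∩ {b0,b1} = {b0}; idom=b0
  b3: preds {b1,b2}: {b0,b1} ∩ {b0,b2} = {b0}; idom=b0
  b4: preds {b1,b2,b3}: {b0,b1} ∩ {b0,b2} ∩ {b0,b3} = {b0}; idom=b0
  b7: preds {b2,b6}: {b0,b2} ∩ {b0,b4,b5,b6} = {b0}; idom=b0

DF derivation:
  b2←b0: walk · to b0
  b2←b1: walk b1 to b0
  b3←b1: walk b1 to b0
  b3←b2: walk b2 to b0
  b4←b1: walk b1 to b0
  b4←b2: walk b2 to b0
  b4←b3: walk b3 to b0
  b7←b2: walk b2 to b0
  b7←b6: walk b6→b5→b4 to b0
  DF(b0)=∅
  DF(b1)={b2,b3,b4}
  DF(b2)={b3,b4,b7}
  DF(b3)={b4}
  DF(b4)={b7}
  DF(b5)={b7}
  DF(b6)={b7}
  DF(b7)=∅

DF(b4) = ["b7"]

Answer: ["b7"]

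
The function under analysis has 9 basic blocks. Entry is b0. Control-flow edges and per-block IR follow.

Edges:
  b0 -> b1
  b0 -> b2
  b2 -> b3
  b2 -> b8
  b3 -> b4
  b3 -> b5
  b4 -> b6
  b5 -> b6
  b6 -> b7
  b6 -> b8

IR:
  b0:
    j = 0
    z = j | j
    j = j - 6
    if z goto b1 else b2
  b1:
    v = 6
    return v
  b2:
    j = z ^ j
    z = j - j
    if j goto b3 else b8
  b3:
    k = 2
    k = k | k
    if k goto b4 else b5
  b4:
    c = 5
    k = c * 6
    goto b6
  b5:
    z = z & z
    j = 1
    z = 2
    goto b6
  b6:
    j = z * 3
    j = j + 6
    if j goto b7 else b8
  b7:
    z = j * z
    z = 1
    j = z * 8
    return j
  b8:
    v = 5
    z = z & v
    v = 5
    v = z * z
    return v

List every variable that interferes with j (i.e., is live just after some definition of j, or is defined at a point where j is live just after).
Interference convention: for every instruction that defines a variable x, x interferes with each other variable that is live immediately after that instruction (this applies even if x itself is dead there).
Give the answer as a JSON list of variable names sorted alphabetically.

Answer: ["z"]

Derivation:
Block summaries:
  b0: {j,z} / ∅
  b1: {v} / ∅
  b2: {j,z} / {j,z}
  b3: {k} / ∅
  b4: {c,k} / ∅
  b5: {j,z} / {z}
  b6: {j} / {z}
  b7: {j,z} / {j,z}
  b8: {v,z} / {z}

Live sets:
  b0 li=∅ lo={j,z}
  b1 li=∅ lo=∅
  b2 li={j,z} lo={z}
  b3 li={z} lo={z}
  b4 li={z} lo={z}
  b5 li={z} lo={z}
  b6 li={z} lo={j,z}
  b7 li={j,z} lo=∅
  b8 li={z} lo=∅

Conflict graph:
  c — {z}
  j — {z}
  k — {z}
  v — {z}
  z — {c,j,k,v}

N(j) = ["z"]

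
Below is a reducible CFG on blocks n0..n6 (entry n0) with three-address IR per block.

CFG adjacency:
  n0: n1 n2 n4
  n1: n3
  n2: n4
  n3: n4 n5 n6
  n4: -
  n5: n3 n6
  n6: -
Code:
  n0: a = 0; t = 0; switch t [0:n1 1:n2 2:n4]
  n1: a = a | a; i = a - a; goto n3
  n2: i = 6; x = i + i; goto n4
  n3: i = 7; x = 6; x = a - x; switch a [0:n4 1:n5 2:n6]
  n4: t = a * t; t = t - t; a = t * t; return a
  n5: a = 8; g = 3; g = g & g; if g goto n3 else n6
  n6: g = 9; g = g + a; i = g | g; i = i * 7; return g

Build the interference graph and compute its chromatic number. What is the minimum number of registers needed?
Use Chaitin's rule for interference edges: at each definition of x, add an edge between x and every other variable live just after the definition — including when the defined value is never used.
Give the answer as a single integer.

Answer: 4

Working:
Per-block:
  n0: def={a,t} ue=∅
  n1: def={a,i} ue={a}
  n2: def={i,x} ue=∅
  n3: def={i,x} ue={a}
  n4: def={a,t} ue={a,t}
  n5: def={a,g} ue=∅
  n6: def={g,i} ue={a}

Live sets:
  n0 li=∅ lo={a,t}
  n1 li={a,t} lo={a,t}
  n2 li={a,t} lo={a,t}
  n3 li={a,t} lo={a,t}
  n4 li={a,t} lo=∅
  n5 li={t} lo={a,t}
  n6 li={a} lo=∅

Interfere edges:
  a — {g,i,t,x}
  g — {a,i,t}
  i — {a,g,t}
  t — {a,g,i,x}
  x — {a,t}

Colouring:
  {a,g,i,t} pairwise interfere (4-clique) ⇒ χ ≥ 4
  assign a→R0 g→R2 i→R3 t→R1 x→R2 — no edge inside a register ⇒ χ ≤ 4
  χ = 4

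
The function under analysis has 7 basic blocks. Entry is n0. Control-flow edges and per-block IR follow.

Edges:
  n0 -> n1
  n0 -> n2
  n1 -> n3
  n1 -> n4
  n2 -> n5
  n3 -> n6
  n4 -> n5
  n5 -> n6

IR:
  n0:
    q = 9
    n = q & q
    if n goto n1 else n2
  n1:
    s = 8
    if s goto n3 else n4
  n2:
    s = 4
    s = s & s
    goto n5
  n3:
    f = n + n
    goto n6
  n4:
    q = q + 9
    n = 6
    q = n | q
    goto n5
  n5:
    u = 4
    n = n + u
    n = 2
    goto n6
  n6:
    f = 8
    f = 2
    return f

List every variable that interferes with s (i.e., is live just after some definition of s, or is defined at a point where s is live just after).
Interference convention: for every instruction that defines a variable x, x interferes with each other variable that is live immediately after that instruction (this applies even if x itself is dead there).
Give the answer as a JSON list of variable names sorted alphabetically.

def/use:
  n0 def {n,q} use ∅
  n1 def {s} use ∅
  n2 def {s} use ∅
  n3 def {f} use {n}
  n4 def {n,q} use {q}
  n5 def {n,u} use {n}
  n6 def {f} use ∅

Live sets:
  live n0: ∅→{n,q}
  live n1: {n,q}→{n,q}
  live n2: {n}→{n}
  live n3: {n}→∅
  live n4: {q}→{n}
  live n5: {n}→∅
  live n6: ∅→∅

Conflict graph:
  f↔∅
  n↔{q,s,u}
  q↔{n,s}
  s↔{n,q}
  u↔{n}

N(s) = ["n", "q"]

Answer: ["n", "q"]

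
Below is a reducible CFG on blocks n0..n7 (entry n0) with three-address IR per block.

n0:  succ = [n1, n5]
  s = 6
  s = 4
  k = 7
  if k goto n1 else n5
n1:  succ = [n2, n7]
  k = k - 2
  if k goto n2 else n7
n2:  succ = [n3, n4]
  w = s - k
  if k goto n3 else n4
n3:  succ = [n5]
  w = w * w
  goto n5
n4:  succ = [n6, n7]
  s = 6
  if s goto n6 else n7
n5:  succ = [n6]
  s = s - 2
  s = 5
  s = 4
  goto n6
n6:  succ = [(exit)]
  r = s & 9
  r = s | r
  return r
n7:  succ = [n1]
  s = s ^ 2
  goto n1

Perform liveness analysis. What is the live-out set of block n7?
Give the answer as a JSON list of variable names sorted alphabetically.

Answer: ["k", "s"]

Working:
def/use:
  n0: {k,s} / ∅
  n1: {k} / {k}
  n2: {w} / {k,s}
  n3: {w} / {w}
  n4: {s} / ∅
  n5: {s} / {s}
  n6: {r} / {s}
  n7: {s} / {s}

Backward fixpoint:
  live n0: ∅→{k,s}
  live n1: {k,s}→{k,s}
  live n2: {k,s}→{k,s,w}
  live n3: {s,w}→{s}
  live n4: {k}→{k,s}
  live n5: {s}→{s}
  live n6: {s}→∅
  live n7: {k,s}→{k,s}

live-out(n7) = ["k", "s"]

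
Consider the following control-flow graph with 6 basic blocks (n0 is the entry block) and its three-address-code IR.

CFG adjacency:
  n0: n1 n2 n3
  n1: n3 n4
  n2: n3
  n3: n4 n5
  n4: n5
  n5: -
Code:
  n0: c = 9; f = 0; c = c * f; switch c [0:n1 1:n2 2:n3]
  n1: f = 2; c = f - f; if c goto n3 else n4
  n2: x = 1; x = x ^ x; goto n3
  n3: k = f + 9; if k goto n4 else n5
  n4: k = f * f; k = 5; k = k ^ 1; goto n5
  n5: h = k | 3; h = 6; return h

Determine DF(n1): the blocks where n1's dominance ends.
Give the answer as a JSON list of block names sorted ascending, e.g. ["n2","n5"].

Answer: ["n3", "n4"]

Derivation:
idom tree: n1←n0 n2←n0 n3←n0 n4←n0 n5←n0
Dom at joins:
  n3: preds {n0,n1,n2}: {n0} ∩ {n0,n1} ∩ {n0,n2} = {n0}; idom=n0
  n4: preds {n1,n3}: {n0,n1} ∩ {n0,n3} = {n0}; idom=n0
  n5: preds {n3,n4}: {n0,n3} ∩ {n0,n4} = {n0}; idom=n0

DF derivation:
  n3←n0: walk · to n0
  n3←n1: walk n1 to n0
  n3←n2: walk n2 to n0
  n4←n1: walk n1 to n0
  n4←n3: walk n3 to n0
  n5←n3: walk n3 to n0
  n5←n4: walk n4 to n0
  DF(n0)=∅
  DF(n1)={n3,n4}
  DF(n2)={n3}
  DF(n3)={n4,n5}
  DF(n4)={n5}
  DF(n5)=∅

DF(n1) = ["n3", "n4"]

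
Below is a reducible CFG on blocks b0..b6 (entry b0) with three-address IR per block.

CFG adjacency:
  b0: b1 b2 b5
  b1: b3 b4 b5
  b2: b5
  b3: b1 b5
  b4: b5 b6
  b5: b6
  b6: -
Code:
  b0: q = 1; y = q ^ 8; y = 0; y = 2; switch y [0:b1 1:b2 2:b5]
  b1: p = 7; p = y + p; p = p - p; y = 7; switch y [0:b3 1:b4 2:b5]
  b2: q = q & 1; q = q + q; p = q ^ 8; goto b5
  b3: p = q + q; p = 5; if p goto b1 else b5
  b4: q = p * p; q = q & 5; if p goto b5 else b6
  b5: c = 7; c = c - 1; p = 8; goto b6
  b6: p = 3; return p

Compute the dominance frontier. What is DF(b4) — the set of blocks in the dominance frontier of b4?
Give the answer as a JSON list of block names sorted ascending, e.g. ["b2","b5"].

Answer: ["b5", "b6"]

Analysis:
idom tree: b1←b0 b2←b0 b3←b1 b4←b1 b5←b0 b6←b0
Join-block Dom:
  b1: preds {b0,b3}: {b0} ∩ {b0,b1,b3} = {b0}; idom=b0
  b5: preds {b0,b1,b2,b3,b4}: {b0} ∩ {b0,b1} ∩ {b0,b2} ∩ {b0,b1,b3} ∩ {b0,b1,b4} = {b0}; idom=b0
  b6: preds {b4,b5}: {b0,b1,b4} ∩ {b0,b5} = {b0}; idom=b0

DF derivation:
  b1←b0: walk · to b0
  b1←b3: walk b3→b1 to b0
  b5←b0: walk · to b0
  b5←b1: walk b1 to b0
  b5←b2: walk b2 to b0
  b5←b3: walk b3→b1 to b0
  b5←b4: walk b4→b1 to b0
  b6←b4: walk b4→b1 to b0
  b6←b5: walk b5 to b0
  b0: DF=∅
  b1: DF={b1,b5,b6}
  b2: DF={b5}
  b3: DF={b1,b5}
  b4: DF={b5,b6}
  b5: DF={b6}
  b6: DF=∅

DF(b4) = ["b5", "b6"]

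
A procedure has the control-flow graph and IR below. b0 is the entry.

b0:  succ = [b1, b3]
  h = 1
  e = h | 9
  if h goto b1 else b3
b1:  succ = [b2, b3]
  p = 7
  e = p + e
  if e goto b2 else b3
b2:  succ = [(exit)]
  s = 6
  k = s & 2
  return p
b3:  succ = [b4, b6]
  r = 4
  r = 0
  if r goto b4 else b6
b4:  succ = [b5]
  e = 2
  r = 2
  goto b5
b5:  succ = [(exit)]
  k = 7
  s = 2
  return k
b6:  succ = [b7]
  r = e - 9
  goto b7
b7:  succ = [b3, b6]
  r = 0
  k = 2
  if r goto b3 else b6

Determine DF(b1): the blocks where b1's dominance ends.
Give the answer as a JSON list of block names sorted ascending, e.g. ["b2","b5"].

idom tree: b1←b0 b2←b1 b3←b0 b4←b3 b5←b4 b6←b3 b7←b6
Dom at joins:
  b3: preds {b0,b1,b7}: {b0} ∩ {b0,b1} ∩ {b0,b3,b6,b7} = {b0}; idom=b0
  b6: preds {b3,b7}: {b0,b3} ∩ {b0,b3,b6,b7} = {b0,b3}; idom=b3

DF walk-up:
  b3←b0: walk · to b0
  b3←b1: walk b1 to b0
  b3←b7: walk b7→b6→b3 to b0
  b6←b3: walk · to b3
  b6←b7: walk b7→b6 to b3
  DF(b0)=∅
  DF(b1)={b3}
  DF(b2)=∅
  DF(b3)={b3}
  DF(b4)=∅
  DF(b5)=∅
  DF(b6)={b3,b6}
  DF(b7)={b3,b6}

DF(b1) = ["b3"]

Answer: ["b3"]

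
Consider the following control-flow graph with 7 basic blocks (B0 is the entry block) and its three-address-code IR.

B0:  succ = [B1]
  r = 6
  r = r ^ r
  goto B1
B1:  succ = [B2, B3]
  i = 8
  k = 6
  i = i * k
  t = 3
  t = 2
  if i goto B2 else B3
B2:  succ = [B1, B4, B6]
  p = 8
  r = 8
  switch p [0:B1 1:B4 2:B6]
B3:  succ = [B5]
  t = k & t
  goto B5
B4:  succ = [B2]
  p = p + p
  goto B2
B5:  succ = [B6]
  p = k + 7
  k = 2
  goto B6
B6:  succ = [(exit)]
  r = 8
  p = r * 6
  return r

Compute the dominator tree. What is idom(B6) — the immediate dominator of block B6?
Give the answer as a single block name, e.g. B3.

idom tree: B1←B0 B2←B1 B3←B1 B4←B2 B5←B3 B6←B1
Dom at joins:
  B1: preds {B0,B2}: {B0} ∩ {B0,B1,B2} = {B0}; idom=B0
  B2: preds {B1,B4}: {B0,B1} ∩ {B0,B1,B2,B4} = {B0,B1}; idom=B1
  B6: preds {B2,B5}: {B0,B1,B2} ∩ {B0,B1,B3,B5} = {B0,B1}; idom=B1

idom(B6) = B1

Answer: B1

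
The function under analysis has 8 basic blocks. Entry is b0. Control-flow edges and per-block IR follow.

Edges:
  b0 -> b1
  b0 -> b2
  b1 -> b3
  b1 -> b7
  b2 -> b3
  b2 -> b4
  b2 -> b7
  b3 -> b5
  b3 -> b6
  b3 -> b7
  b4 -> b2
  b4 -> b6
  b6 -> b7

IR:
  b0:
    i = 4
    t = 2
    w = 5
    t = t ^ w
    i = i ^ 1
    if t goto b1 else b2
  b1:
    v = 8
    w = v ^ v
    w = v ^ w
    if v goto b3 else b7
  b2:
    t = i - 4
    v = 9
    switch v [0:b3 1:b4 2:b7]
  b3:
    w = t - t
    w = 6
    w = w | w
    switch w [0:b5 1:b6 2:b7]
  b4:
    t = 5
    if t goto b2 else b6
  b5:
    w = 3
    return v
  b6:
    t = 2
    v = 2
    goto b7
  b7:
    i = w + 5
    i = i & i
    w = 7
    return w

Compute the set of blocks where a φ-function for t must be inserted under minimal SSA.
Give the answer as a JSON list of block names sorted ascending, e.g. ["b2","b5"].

Answer: ["b2", "b3", "b6", "b7"]

Derivation:
idom tree: b1←b0 b2←b0 b3←b0 b4←b2 b5←b3 b6←b0 b7←b0
Dom∩ at merges:
  b2: preds {b0,b4}: {b0} ∩ {b0,b2,b4} = {b0}; idom=b0
  b3: preds {b1,b2}: {b0,b1} ∩ {b0,b2} = {b0}; idom=b0
  b6: preds {b3,b4}: {b0,b3} ∩ {b0,b2,b4} = {b0}; idom=b0
  b7: preds {b1,b2,b3,b6}: {b0,b1} ∩ {b0,b2} ∩ {b0,b3} ∩ {b0,b6} = {b0}; idom=b0

DF derivation:
  join b2 pred b0: · stop@b0
  join b2 pred b4: b4→b2 stop@b0
  join b3 pred b1: b1 stop@b0
  join b3 pred b2: b2 stop@b0
  join b6 pred b3: b3 stop@b0
  join b6 pred b4: b4→b2 stop@b0
  join b7 pred b1: b1 stop@b0
  join b7 pred b2: b2 stop@b0
  join b7 pred b3: b3 stop@b0
  join b7 pred b6: b6 stop@b0
  DF(b0)=∅
  DF(b1)={b3,b7}
  DF(b2)={b2,b3,b6,b7}
  DF(b3)={b6,b7}
  DF(b4)={b2,b6}
  DF(b5)=∅
  DF(b6)={b7}
  DF(b7)=∅

φ for t: defs {b0,b2,b4,b6}
  DF⁺ = {b2,b3,b6,b7}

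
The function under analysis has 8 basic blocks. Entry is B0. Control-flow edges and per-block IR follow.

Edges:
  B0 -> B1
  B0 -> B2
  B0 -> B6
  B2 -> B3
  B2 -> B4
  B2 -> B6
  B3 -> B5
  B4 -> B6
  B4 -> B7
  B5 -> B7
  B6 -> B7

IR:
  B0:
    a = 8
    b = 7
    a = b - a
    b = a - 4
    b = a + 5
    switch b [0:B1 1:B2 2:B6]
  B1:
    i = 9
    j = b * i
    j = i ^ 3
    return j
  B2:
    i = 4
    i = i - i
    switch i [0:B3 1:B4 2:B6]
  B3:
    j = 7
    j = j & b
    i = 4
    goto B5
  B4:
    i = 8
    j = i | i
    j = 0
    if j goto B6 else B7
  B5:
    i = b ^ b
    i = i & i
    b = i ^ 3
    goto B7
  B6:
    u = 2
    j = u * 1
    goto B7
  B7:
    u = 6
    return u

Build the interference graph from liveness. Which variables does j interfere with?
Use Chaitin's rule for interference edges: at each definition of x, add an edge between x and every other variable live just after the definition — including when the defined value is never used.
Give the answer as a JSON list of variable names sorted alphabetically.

Answer: ["b", "i"]

Analysis:
Per-block:
  B0: {a,b} / ∅
  B1: {i,j} / {b}
  B2: {i} / ∅
  B3: {i,j} / {b}
  B4: {i,j} / ∅
  B5: {b,i} / {b}
  B6: {j,u} / ∅
  B7: {u} / ∅

Live sets:
  live B0: ∅→{b}
  live B1: {b}→∅
  live B2: {b}→{b}
  live B3: {b}→{b}
  live B4: ∅→∅
  live B5: {b}→∅
  live B6: ∅→∅
  live B7: ∅→∅

Conflict graph:
  a: {b}
  b: {a,i,j}
  i: {b,j}
  j: {b,i}
  u: ∅

N(j) = ["b", "i"]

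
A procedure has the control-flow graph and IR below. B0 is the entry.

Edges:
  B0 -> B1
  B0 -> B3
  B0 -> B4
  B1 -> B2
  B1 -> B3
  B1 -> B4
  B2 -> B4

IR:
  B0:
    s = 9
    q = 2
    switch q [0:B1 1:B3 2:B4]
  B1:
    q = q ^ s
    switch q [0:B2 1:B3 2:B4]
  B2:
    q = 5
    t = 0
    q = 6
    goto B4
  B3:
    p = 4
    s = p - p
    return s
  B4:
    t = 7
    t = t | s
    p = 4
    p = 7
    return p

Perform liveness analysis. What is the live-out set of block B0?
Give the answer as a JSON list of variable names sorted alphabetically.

Answer: ["q", "s"]

Derivation:
def/use:
  B0 def {q,s} use ∅
  B1 def {q} use {q,s}
  B2 def {q,t} use ∅
  B3 def {p,s} use ∅
  B4 def {p,t} use {s}

Backward fixpoint:
  live B0: ∅→{q,s}
  live B1: {q,s}→{s}
  live B2: {s}→{s}
  live B3: ∅→∅
  live B4: {s}→∅

live-out(B0) = ["q", "s"]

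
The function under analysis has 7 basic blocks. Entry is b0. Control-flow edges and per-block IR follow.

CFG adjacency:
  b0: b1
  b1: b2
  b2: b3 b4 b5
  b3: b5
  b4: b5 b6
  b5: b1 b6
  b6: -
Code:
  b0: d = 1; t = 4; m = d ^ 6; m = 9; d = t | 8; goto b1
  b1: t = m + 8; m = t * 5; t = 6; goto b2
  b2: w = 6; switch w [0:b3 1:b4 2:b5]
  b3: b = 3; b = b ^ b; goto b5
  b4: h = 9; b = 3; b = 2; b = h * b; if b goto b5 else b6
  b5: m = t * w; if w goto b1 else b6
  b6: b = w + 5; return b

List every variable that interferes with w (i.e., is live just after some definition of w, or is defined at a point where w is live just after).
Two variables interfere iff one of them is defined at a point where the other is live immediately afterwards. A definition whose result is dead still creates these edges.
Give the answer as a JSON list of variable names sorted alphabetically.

Answer: ["b", "h", "m", "t"]

Analysis:
def/use:
  b0 def {d,m,t} use ∅
  b1 def {m,t} use {m}
  b2 def {w} use ∅
  b3 def {b} use ∅
  b4 def {b,h} use ∅
  b5 def {m} use {t,w}
  b6 def {b} use {w}

Liveness:
  b0: in=∅ out={m}
  b1: in={m} out={t}
  b2: in={t} out={t,w}
  b3: in={t,w} out={t,w}
  b4: in={t,w} out={t,w}
  b5: in={t,w} out={m,w}
  b6: in={w} out=∅

Interfere edges:
  b — {h,t,w}
  d — {m,t}
  h — {b,t,w}
  m — {d,t,w}
  t — {b,d,h,m,w}
  w — {b,h,m,t}

N(w) = ["b", "h", "m", "t"]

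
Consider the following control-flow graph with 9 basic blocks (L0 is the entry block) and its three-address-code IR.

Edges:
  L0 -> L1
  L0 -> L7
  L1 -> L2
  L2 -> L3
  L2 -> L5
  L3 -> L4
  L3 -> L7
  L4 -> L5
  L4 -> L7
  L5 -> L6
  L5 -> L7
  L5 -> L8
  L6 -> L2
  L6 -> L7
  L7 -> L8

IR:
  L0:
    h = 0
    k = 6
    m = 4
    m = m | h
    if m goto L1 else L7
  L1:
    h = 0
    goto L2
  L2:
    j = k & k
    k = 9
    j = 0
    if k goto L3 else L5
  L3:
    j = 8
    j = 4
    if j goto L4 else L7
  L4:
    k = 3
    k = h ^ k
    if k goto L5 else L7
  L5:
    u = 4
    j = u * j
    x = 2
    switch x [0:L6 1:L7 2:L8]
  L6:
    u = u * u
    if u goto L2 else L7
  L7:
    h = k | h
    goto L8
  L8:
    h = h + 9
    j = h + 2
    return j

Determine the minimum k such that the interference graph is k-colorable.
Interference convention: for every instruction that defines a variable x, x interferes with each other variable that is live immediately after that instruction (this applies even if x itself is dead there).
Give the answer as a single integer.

Answer: 4

Analysis:
Block summaries:
  L0: def={h,k,m} ue=∅
  L1: def={h} ue=∅
  L2: def={j,k} ue={k}
  L3: def={j} ue=∅
  L4: def={k} ue={h}
  L5: def={j,u,x} ue={j}
  L6: def={u} ue={u}
  L7: def={h} ue={h,k}
  L8: def={h,j} ue={h}

Backward fixpoint:
  live L0: ∅→{h,k}
  live L1: {k}→{h,k}
  live L2: {h,k}→{h,j,k}
  live L3: {h,k}→{h,j,k}
  live L4: {h,j}→{h,j,k}
  live L5: {h,j,k}→{h,k,u}
  live L6: {h,k,u}→{h,k}
  live L7: {h,k}→{h}
  live L8: {h}→∅

Conflict graph:
  h: {j,k,m,u,x}
  j: {h,k,u}
  k: {h,j,m,u,x}
  m: {h,k}
  u: {h,j,k,x}
  x: {h,k,u}

Colouring:
  {h,j,k,u} pairwise interfere (4-clique) ⇒ χ ≥ 4
  assign h→r0 j→r3 k→r1 m→r2 u→r2 x→r3 — no edge inside a register ⇒ χ ≤ 4
  χ = 4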